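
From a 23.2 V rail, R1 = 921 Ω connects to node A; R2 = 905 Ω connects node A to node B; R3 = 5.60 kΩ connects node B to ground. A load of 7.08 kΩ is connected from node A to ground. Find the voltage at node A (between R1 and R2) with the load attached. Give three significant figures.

Below node A the series string R2+R3 = 6505 Ω sits in parallel with the 7080 Ω load: 3390 Ω.
V_A = 23.2 × 3390/(921 + 3390) = 18.2 V.

V ≈ 18.2 V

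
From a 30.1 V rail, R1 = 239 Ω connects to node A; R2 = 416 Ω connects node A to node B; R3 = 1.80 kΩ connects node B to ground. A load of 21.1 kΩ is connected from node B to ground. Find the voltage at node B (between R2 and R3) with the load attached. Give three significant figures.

At node B, R3 is in parallel with the load: R3‖R_L = 1659 Ω.
Below node A the resistance is R2 + (R3‖R_L) = 2075 Ω, so V_A = 30.1 × 2075/2314 = 26.99 V.
Then V_B = V_A × (R3‖R_L)/(R2 + R3‖R_L) = 26.99 × 1659/2075 = 21.6 V.

V ≈ 21.6 V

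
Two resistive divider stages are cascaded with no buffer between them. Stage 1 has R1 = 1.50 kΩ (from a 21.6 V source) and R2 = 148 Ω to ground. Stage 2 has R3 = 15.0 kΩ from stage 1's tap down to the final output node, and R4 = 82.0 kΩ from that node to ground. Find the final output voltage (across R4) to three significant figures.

Stage 2 presents R3+R4 = 97000 Ω as a load on stage 1's tap.
Stage 1's lower leg becomes R2‖(R3+R4) = 147.8 Ω, so V_mid = 21.6 × 147.8/1648 = 1.937 V.
Stage 2 is itself unloaded: V_out = V_mid × R4/(R3+R4) = 1.937 × 82000/97000 = 1.64 V.

V_out ≈ 1.64 V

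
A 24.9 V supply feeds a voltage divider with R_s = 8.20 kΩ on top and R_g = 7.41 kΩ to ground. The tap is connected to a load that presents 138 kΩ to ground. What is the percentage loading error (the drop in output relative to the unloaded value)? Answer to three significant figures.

2.74 %

The divider's output (Thévenin) resistance is R_s‖R_g = 3.893 kΩ.
Fractional drop under load = R_th/(R_th + R_L) = 3.893 / (3.893 + 138) = 0.02743.
So the output falls by 2.74 %.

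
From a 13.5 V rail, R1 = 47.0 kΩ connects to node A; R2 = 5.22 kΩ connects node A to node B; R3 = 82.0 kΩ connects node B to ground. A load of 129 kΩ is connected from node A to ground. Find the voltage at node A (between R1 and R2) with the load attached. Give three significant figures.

Below node A the series string R2+R3 = 87.22 kΩ sits in parallel with the 129 kΩ load: 52.04 kΩ.
V_A = 13.5 × 52.04/(47.0 + 52.04) = 7.09 V.

V ≈ 7.09 V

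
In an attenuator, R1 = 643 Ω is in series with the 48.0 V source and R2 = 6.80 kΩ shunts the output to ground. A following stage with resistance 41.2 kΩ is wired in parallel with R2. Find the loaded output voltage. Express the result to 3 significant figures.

The load sits in parallel with R2: R2‖R_L = (6800 × 41200) / (6800 + 41200) = 5837 Ω.
V_out = 48.0 × 5837 / (643 + 5837) = 48.0 × 5837/6480 = 43.2 V.
(Unloaded it would have been 43.9 V.)

V_out ≈ 43.2 V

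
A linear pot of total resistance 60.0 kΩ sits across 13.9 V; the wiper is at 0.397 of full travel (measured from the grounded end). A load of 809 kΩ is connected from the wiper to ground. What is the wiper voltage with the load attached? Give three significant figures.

The wiper splits the pot into (1−α)R = 36.18 kΩ above and αR = 23.82 kΩ below.
Lower section ‖ load = 23.14 kΩ.
V_wiper = 13.9 × 23.14/(36.18 + 23.14) = 5.42 V.

V ≈ 5.42 V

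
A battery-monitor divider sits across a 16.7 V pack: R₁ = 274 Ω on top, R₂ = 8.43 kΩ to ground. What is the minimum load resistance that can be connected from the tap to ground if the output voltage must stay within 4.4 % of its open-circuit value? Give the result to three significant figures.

Output resistance R_th = R₁‖R₂ = (274 × 8430)/8704 = 265.4 Ω.
The fractional drop is R_th/(R_th + R_L); requiring this ≤ 0.0440 gives R_L ≥ R_th(1/0.0440 − 1) = 265.4 × 21.73 = 5.77 kΩ.

R_L(min) ≈ 5.77 kΩ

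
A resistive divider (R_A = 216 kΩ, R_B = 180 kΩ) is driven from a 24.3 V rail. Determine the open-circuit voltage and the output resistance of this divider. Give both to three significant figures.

V_th = 11.0 V, R_th = 98.2 kΩ

V_th is the open-circuit tap voltage: 24.3 × 180/(216 + 180) = 11.0 V.
With the supply zeroed, R_A and R_B appear in parallel from the tap: R_th = R_A‖R_B = (216 × 180)/396.0 = 98.2 kΩ.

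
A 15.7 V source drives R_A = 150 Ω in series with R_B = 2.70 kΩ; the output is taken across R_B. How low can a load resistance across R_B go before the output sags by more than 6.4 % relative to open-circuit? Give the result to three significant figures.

Output resistance R_th = R_A‖R_B = (150 × 2700)/2850 = 142.1 Ω.
The fractional drop is R_th/(R_th + R_L); requiring this ≤ 0.0640 gives R_L ≥ R_th(1/0.0640 − 1) = 142.1 × 14.62 = 2.08 kΩ.

R_L(min) ≈ 2.08 kΩ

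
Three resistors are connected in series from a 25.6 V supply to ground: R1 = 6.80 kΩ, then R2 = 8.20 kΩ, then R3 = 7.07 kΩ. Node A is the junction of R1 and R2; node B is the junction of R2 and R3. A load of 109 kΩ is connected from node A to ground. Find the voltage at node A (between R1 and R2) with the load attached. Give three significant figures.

V ≈ 17.0 V

Below node A the series string R2+R3 = 15.27 kΩ sits in parallel with the 109 kΩ load: 13.39 kΩ.
V_A = 25.6 × 13.39/(6.80 + 13.39) = 17.0 V.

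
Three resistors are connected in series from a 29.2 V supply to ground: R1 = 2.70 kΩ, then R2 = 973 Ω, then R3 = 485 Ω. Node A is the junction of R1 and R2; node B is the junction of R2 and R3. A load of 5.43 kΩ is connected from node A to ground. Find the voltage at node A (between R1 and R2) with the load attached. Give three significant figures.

V ≈ 8.72 V

Below node A the series string R2+R3 = 1458 Ω sits in parallel with the 5430 Ω load: 1149 Ω.
V_A = 29.2 × 1149/(2700 + 1149) = 8.72 V.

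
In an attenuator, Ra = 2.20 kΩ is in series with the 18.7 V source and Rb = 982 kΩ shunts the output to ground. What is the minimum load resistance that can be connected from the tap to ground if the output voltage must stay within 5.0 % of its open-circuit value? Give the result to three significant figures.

R_L(min) ≈ 41.7 kΩ

Output resistance R_th = Ra‖Rb = (2.20 × 982)/984.2 = 2.195 kΩ.
The fractional drop is R_th/(R_th + R_L); requiring this ≤ 0.0500 gives R_L ≥ R_th(1/0.0500 − 1) = 2.195 × 19.00 = 41.7 kΩ.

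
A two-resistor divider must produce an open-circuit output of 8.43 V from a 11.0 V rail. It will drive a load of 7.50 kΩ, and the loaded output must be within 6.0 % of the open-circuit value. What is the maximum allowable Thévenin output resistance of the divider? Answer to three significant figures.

Loading drop = R_th/(R_th + R_L) ≤ 0.0600, so R_th ≤ R_L · ε/(1−ε) = 7.50 kΩ × 0.0600/0.9400 = 479 Ω.
(Any R1, R2 with R2/(R1+R2) = 0.766 and R1‖R2 ≤ 479 Ω will meet the spec.)

R_th ≤ 479 Ω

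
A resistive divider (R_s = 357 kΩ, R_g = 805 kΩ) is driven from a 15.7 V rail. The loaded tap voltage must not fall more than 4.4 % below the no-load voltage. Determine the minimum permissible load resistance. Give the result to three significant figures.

Output resistance R_th = R_s‖R_g = (357 × 805)/1162 = 247.3 kΩ.
The fractional drop is R_th/(R_th + R_L); requiring this ≤ 0.0440 gives R_L ≥ R_th(1/0.0440 − 1) = 247.3 × 21.73 = 5.37 MΩ.

R_L(min) ≈ 5.37 MΩ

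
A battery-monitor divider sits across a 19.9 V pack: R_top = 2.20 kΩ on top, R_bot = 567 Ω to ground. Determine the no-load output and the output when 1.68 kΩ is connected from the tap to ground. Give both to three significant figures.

Unloaded: 4.08 V; loaded: 3.22 V

Open-circuit: V = 19.9 × 567/(2200 + 567) = 4.08 V.
With the load, R_bot becomes R_bot‖R_L = 423.9 Ω, so V = 19.9 × 423.9/2624 = 3.22 V.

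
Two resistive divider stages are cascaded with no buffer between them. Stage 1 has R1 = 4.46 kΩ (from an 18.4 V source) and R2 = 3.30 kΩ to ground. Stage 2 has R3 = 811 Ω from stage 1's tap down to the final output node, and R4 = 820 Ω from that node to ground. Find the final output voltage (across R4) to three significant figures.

V_out ≈ 1.82 V

Stage 2 presents R3+R4 = 1631 Ω as a load on stage 1's tap.
Stage 1's lower leg becomes R2‖(R3+R4) = 1092 Ω, so V_mid = 18.4 × 1092/5552 = 3.618 V.
Stage 2 is itself unloaded: V_out = V_mid × R4/(R3+R4) = 3.618 × 820/1631 = 1.82 V.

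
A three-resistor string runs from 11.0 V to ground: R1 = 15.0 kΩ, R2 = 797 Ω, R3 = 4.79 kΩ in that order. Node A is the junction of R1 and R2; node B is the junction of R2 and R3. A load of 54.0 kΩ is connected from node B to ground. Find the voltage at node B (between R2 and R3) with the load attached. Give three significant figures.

V ≈ 2.40 V

At node B, R3 is in parallel with the load: R3‖R_L = 4400 Ω.
Below node A the resistance is R2 + (R3‖R_L) = 5197 Ω, so V_A = 11.0 × 5197/20200 = 2.830 V.
Then V_B = V_A × (R3‖R_L)/(R2 + R3‖R_L) = 2.830 × 4400/5197 = 2.40 V.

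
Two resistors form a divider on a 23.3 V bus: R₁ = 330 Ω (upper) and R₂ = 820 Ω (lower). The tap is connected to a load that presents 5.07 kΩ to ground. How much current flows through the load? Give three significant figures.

I_L ≈ 3.13 mA

R₂‖R_L = 705.8 Ω; V_out = 23.3 × 705.8/1036 = 15.88 V.
I_L = V_out / R_L = 15.88 / 5.07 kΩ = 3.13 mA.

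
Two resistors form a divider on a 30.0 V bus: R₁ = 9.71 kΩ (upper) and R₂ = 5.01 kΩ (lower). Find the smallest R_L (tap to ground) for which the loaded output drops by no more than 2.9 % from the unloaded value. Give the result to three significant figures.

R_L(min) ≈ 111 kΩ

Output resistance R_th = R₁‖R₂ = (9.71 × 5.01)/14.72 = 3.305 kΩ.
The fractional drop is R_th/(R_th + R_L); requiring this ≤ 0.0290 gives R_L ≥ R_th(1/0.0290 − 1) = 3.305 × 33.48 = 111 kΩ.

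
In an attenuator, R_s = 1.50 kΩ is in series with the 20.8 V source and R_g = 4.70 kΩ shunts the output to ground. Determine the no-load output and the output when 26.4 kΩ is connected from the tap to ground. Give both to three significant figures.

Unloaded: 15.8 V; loaded: 15.1 V

Open-circuit: V = 20.8 × 4.70/(1.50 + 4.70) = 15.8 V.
With the load, R_g becomes R_g‖R_L = 3.990 kΩ, so V = 20.8 × 3.990/5.490 = 15.1 V.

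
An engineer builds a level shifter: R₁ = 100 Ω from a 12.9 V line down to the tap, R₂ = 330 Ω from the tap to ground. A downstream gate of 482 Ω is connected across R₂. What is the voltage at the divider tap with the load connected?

V_out ≈ 8.54 V

The load sits in parallel with R₂: R₂‖R_L = (330 × 482) / (330 + 482) = 195.9 Ω.
V_out = 12.9 × 195.9 / (100 + 195.9) = 12.9 × 195.9/295.9 = 8.54 V.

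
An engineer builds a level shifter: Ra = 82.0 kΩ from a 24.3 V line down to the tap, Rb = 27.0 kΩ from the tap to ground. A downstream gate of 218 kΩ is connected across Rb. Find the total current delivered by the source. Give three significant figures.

I ≈ 0.229 mA

Rb‖R_L = 24.02 kΩ, so the source sees Ra + Rb‖R_L = 106.0 kΩ.
I = 24.3 V / 106.0 kΩ = 0.229 mA.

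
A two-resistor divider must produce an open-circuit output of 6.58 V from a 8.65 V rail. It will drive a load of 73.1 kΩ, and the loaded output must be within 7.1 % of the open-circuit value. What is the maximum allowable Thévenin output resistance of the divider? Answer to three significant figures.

Loading drop = R_th/(R_th + R_L) ≤ 0.0710, so R_th ≤ R_L · ε/(1−ε) = 73.1 kΩ × 0.0710/0.9290 = 5.59 kΩ.

R_th ≤ 5.59 kΩ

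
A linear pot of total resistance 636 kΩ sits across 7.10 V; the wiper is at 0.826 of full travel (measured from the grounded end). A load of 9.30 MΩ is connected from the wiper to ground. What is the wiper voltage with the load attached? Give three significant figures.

The wiper splits the pot into (1−α)R = 110.7 kΩ above and αR = 525.3 kΩ below.
Lower section ‖ load = 497.2 kΩ.
V_wiper = 7.10 × 497.2/(110.7 + 497.2) = 5.81 V.

V ≈ 5.81 V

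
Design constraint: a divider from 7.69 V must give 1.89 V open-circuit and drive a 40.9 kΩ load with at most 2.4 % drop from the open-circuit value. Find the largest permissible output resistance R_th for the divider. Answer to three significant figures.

Loading drop = R_th/(R_th + R_L) ≤ 0.0240, so R_th ≤ R_L · ε/(1−ε) = 40.9 kΩ × 0.0240/0.9760 = 1.01 kΩ.
(Any R1, R2 with R2/(R1+R2) = 0.246 and R1‖R2 ≤ 1.01 kΩ will meet the spec.)

R_th ≤ 1.01 kΩ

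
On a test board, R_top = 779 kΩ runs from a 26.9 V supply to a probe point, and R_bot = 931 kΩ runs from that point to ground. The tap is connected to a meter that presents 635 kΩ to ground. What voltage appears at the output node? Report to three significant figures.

The load sits in parallel with R_bot: R_bot‖R_L = (931 × 635) / (931 + 635) = 377.5 kΩ.
V_out = 26.9 × 377.5 / (779 + 377.5) = 26.9 × 377.5/1157 = 8.78 V.

V_out ≈ 8.78 V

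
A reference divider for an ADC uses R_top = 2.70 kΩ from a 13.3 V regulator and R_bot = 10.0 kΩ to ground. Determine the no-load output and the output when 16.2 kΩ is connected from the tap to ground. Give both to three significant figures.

Unloaded: 10.5 V; loaded: 9.26 V

Open-circuit: V = 13.3 × 10.0/(2.70 + 10.0) = 10.5 V.
With the load, R_bot becomes R_bot‖R_L = 6.183 kΩ, so V = 13.3 × 6.183/8.883 = 9.26 V.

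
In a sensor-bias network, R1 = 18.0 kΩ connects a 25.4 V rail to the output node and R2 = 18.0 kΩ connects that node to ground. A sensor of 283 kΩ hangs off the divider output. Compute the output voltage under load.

V_out ≈ 12.3 V

The load sits in parallel with R2: R2‖R_L = (18.0 × 283) / (18.0 + 283) = 16.92 kΩ.
V_out = 25.4 × 16.92 / (18.0 + 16.92) = 25.4 × 16.92/34.92 = 12.3 V.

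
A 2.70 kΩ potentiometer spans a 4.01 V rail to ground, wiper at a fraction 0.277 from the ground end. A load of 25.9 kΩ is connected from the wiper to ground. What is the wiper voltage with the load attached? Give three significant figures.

The wiper splits the pot into (1−α)R = 1952 Ω above and αR = 747.9 Ω below.
Lower section ‖ load = 726.9 Ω.
V_wiper = 4.01 × 726.9/(1952 + 726.9) = 1.09 V.

V ≈ 1.09 V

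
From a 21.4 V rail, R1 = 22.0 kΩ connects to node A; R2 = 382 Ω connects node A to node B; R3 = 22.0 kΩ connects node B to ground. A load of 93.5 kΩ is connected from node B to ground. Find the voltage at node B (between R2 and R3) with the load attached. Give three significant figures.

V ≈ 9.48 V

At node B, R3 is in parallel with the load: R3‖R_L = 17810 Ω.
Below node A the resistance is R2 + (R3‖R_L) = 18190 Ω, so V_A = 21.4 × 18190/40190 = 9.686 V.
Then V_B = V_A × (R3‖R_L)/(R2 + R3‖R_L) = 9.686 × 17810/18190 = 9.48 V.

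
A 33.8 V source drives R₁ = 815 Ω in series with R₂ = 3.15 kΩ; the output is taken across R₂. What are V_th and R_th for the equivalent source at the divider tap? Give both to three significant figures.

V_th is the open-circuit tap voltage: 33.8 × 3150/(815 + 3150) = 26.9 V.
With the supply zeroed, R₁ and R₂ appear in parallel from the tap: R_th = R₁‖R₂ = (815 × 3150)/3965 = 647 Ω.

V_th = 26.9 V, R_th = 647 Ω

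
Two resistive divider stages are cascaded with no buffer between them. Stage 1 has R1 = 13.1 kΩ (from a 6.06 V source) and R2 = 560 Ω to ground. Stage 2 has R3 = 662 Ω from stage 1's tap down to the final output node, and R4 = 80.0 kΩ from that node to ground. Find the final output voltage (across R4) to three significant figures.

V_out ≈ 0.245 V

Stage 2 presents R3+R4 = 80660 Ω as a load on stage 1's tap.
Stage 1's lower leg becomes R2‖(R3+R4) = 556.1 Ω, so V_mid = 6.06 × 556.1/13660 = 0.2468 V.
Stage 2 is itself unloaded: V_out = V_mid × R4/(R3+R4) = 0.2468 × 80000/80660 = 0.245 V.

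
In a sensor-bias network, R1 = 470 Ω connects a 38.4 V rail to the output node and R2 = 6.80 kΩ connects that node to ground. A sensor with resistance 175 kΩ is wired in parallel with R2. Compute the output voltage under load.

V_out ≈ 35.8 V

The load sits in parallel with R2: R2‖R_L = (6800 × 175000) / (6800 + 175000) = 6546 Ω.
V_out = 38.4 × 6546 / (470 + 6546) = 38.4 × 6546/7016 = 35.8 V.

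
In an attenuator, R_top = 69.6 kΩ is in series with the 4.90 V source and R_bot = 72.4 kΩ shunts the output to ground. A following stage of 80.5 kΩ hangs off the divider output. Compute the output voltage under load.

The load sits in parallel with R_bot: R_bot‖R_L = (72.4 × 80.5) / (72.4 + 80.5) = 38.12 kΩ.
V_out = 4.90 × 38.12 / (69.6 + 38.12) = 4.90 × 38.12/107.7 = 1.73 V.
(Unloaded it would have been 2.50 V.)

V_out ≈ 1.73 V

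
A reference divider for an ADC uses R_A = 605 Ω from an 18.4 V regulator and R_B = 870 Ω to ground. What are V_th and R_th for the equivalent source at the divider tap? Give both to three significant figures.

V_th is the open-circuit tap voltage: 18.4 × 870/(605 + 870) = 10.9 V.
With the supply zeroed, R_A and R_B appear in parallel from the tap: R_th = R_A‖R_B = (605 × 870)/1475 = 357 Ω.

V_th = 10.9 V, R_th = 357 Ω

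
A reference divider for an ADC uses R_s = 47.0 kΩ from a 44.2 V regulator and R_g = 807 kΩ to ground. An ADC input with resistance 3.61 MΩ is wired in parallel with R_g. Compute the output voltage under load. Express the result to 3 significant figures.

The load sits in parallel with R_g: R_g‖R_L = (807 × 3610) / (807 + 3610) = 659.6 kΩ.
V_out = 44.2 × 659.6 / (47.0 + 659.6) = 44.2 × 659.6/706.6 = 41.3 V.

V_out ≈ 41.3 V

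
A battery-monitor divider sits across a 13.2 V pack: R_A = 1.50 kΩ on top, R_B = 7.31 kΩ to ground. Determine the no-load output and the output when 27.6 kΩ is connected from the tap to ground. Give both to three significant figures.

Open-circuit: V = 13.2 × 7.31/(1.50 + 7.31) = 11.0 V.
With the load, R_B becomes R_B‖R_L = 5.779 kΩ, so V = 13.2 × 5.779/7.279 = 10.5 V.

Unloaded: 11.0 V; loaded: 10.5 V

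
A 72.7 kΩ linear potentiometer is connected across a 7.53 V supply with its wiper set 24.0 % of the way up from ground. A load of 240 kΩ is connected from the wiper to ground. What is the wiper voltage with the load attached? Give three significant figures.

V ≈ 1.71 V

The wiper splits the pot into (1−α)R = 55.25 kΩ above and αR = 17.45 kΩ below.
Lower section ‖ load = 16.27 kΩ.
V_wiper = 7.53 × 16.27/(55.25 + 16.27) = 1.71 V.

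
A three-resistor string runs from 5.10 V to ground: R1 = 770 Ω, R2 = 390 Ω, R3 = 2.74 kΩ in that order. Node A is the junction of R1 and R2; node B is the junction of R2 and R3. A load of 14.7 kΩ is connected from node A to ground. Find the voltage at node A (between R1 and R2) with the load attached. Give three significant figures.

V ≈ 3.93 V

Below node A the series string R2+R3 = 3130 Ω sits in parallel with the 14700 Ω load: 2581 Ω.
V_A = 5.10 × 2581/(770 + 2581) = 3.93 V.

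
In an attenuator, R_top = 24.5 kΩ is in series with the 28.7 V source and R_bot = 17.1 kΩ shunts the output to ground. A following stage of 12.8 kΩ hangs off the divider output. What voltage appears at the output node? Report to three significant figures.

V_out ≈ 6.60 V

The load sits in parallel with R_bot: R_bot‖R_L = (17.1 × 12.8) / (17.1 + 12.8) = 7.320 kΩ.
V_out = 28.7 × 7.320 / (24.5 + 7.320) = 28.7 × 7.320/31.82 = 6.60 V.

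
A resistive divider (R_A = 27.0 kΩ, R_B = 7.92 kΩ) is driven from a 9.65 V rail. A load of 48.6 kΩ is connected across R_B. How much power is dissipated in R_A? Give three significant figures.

P ≈ 2.20 mW

Total resistance from the source is R_A + (R_B‖R_L) = 33.81 kΩ, so I = 9.65/33.81 kΩ = 0.2854 mA.
P = I²·R_A = (0.2854 mA)² × 27.0 kΩ = 2.20 mW.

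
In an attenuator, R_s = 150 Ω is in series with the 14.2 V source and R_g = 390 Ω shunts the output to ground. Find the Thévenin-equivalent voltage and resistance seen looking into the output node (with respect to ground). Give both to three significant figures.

V_th = 10.3 V, R_th = 108 Ω

V_th is the open-circuit tap voltage: 14.2 × 390/(150 + 390) = 10.3 V.
With the supply zeroed, R_s and R_g appear in parallel from the tap: R_th = R_s‖R_g = (150 × 390)/540.0 = 108 Ω.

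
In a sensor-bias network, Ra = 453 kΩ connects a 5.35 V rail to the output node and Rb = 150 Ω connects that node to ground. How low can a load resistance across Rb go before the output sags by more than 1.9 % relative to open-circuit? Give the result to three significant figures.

R_L(min) ≈ 7.74 kΩ

Output resistance R_th = Ra‖Rb = (453000 × 150)/453200 = 150.0 Ω.
The fractional drop is R_th/(R_th + R_L); requiring this ≤ 0.0190 gives R_L ≥ R_th(1/0.0190 − 1) = 150.0 × 51.63 = 7.74 kΩ.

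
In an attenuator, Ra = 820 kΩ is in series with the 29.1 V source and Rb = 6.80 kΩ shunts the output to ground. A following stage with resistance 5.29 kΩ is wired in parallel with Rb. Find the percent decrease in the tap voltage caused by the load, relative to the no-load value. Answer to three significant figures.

The divider's output (Thévenin) resistance is Ra‖Rb = 6.744 kΩ.
Fractional drop under load = R_th/(R_th + R_L) = 6.744 / (6.744 + 5.29) = 0.5604.
So the output falls by 56.0 %.

56.0 %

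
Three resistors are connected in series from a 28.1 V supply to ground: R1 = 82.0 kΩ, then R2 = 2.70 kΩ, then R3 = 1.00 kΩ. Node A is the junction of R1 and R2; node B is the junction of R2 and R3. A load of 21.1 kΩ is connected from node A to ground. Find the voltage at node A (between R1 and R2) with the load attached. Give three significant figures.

V ≈ 1.04 V

Below node A the series string R2+R3 = 3.700 kΩ sits in parallel with the 21.1 kΩ load: 3.148 kΩ.
V_A = 28.1 × 3.148/(82.0 + 3.148) = 1.04 V.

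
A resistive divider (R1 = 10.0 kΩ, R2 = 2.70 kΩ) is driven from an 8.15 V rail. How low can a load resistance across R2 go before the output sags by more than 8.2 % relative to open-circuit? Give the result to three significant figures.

R_L(min) ≈ 23.8 kΩ

Output resistance R_th = R1‖R2 = (10.0 × 2.70)/12.70 = 2.126 kΩ.
The fractional drop is R_th/(R_th + R_L); requiring this ≤ 0.0820 gives R_L ≥ R_th(1/0.0820 − 1) = 2.126 × 11.20 = 23.8 kΩ.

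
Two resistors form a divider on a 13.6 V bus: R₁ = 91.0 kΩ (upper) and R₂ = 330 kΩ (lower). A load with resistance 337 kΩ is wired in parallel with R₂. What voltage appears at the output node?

V_out ≈ 8.80 V

The load sits in parallel with R₂: R₂‖R_L = (330 × 337) / (330 + 337) = 166.7 kΩ.
V_out = 13.6 × 166.7 / (91.0 + 166.7) = 13.6 × 166.7/257.7 = 8.80 V.
(Unloaded it would have been 10.7 V.)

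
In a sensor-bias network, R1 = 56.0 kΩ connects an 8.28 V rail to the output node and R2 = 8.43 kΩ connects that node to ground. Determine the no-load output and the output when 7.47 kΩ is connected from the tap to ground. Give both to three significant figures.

Open-circuit: V = 8.28 × 8.43/(56.0 + 8.43) = 1.08 V.
With the load, R2 becomes R2‖R_L = 3.961 kΩ, so V = 8.28 × 3.961/59.96 = 0.547 V.

Unloaded: 1.08 V; loaded: 0.547 V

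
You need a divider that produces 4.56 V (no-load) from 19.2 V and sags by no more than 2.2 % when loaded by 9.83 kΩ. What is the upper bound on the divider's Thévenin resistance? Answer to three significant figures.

Loading drop = R_th/(R_th + R_L) ≤ 0.0220, so R_th ≤ R_L · ε/(1−ε) = 9.83 kΩ × 0.0220/0.9780 = 221 Ω.
(Any R1, R2 with R2/(R1+R2) = 0.237 and R1‖R2 ≤ 221 Ω will meet the spec.)

R_th ≤ 221 Ω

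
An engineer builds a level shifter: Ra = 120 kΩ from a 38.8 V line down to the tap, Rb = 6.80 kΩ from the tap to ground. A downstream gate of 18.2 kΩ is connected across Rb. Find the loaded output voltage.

The load sits in parallel with Rb: Rb‖R_L = (6.80 × 18.2) / (6.80 + 18.2) = 4.950 kΩ.
V_out = 38.8 × 4.950 / (120 + 4.950) = 38.8 × 4.950/125.0 = 1.54 V.

V_out ≈ 1.54 V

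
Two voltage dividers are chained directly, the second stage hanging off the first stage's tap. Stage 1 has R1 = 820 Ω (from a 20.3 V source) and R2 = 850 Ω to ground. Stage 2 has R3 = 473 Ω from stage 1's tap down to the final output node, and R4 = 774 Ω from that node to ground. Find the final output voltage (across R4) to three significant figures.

V_out ≈ 4.80 V

Stage 2 presents R3+R4 = 1247 Ω as a load on stage 1's tap.
Stage 1's lower leg becomes R2‖(R3+R4) = 505.5 Ω, so V_mid = 20.3 × 505.5/1325 = 7.741 V.
Stage 2 is itself unloaded: V_out = V_mid × R4/(R3+R4) = 7.741 × 774/1247 = 4.80 V.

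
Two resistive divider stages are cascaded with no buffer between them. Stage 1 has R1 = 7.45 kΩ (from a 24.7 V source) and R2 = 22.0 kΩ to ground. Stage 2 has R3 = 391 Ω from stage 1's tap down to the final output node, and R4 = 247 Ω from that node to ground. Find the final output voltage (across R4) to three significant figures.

Stage 2 presents R3+R4 = 638.0 Ω as a load on stage 1's tap.
Stage 1's lower leg becomes R2‖(R3+R4) = 620.0 Ω, so V_mid = 24.7 × 620.0/8070 = 1.898 V.
Stage 2 is itself unloaded: V_out = V_mid × R4/(R3+R4) = 1.898 × 247/638.0 = 0.735 V.

V_out ≈ 0.735 V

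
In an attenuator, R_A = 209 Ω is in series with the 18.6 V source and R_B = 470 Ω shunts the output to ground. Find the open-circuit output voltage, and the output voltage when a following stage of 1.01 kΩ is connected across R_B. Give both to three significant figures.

Open-circuit: V = 18.6 × 470/(209 + 470) = 12.9 V.
With the load, R_B becomes R_B‖R_L = 320.7 Ω, so V = 18.6 × 320.7/529.7 = 11.3 V.

Unloaded: 12.9 V; loaded: 11.3 V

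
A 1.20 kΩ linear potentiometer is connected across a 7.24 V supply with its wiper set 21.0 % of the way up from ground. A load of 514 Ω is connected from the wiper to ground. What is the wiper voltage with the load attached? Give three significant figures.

The wiper splits the pot into (1−α)R = 948.0 Ω above and αR = 252.0 Ω below.
Lower section ‖ load = 169.1 Ω.
V_wiper = 7.24 × 169.1/(948.0 + 169.1) = 1.10 V.

V ≈ 1.10 V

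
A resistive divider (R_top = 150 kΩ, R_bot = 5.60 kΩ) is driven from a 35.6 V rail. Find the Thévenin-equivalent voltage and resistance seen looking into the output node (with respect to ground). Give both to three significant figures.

V_th is the open-circuit tap voltage: 35.6 × 5.60/(150 + 5.60) = 1.28 V.
With the supply zeroed, R_top and R_bot appear in parallel from the tap: R_th = R_top‖R_bot = (150 × 5.60)/155.6 = 5.40 kΩ.

V_th = 1.28 V, R_th = 5.40 kΩ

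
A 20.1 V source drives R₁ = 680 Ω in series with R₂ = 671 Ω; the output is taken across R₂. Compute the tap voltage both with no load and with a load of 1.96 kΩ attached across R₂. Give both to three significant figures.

Open-circuit: V = 20.1 × 671/(680 + 671) = 9.98 V.
With the load, R₂ becomes R₂‖R_L = 499.9 Ω, so V = 20.1 × 499.9/1180 = 8.52 V.

Unloaded: 9.98 V; loaded: 8.52 V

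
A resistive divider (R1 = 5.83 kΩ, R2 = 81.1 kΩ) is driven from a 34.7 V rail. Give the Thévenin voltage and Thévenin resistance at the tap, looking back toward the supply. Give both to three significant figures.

V_th is the open-circuit tap voltage: 34.7 × 81.1/(5.83 + 81.1) = 32.4 V.
With the supply zeroed, R1 and R2 appear in parallel from the tap: R_th = R1‖R2 = (5.83 × 81.1)/86.93 = 5.44 kΩ.

V_th = 32.4 V, R_th = 5.44 kΩ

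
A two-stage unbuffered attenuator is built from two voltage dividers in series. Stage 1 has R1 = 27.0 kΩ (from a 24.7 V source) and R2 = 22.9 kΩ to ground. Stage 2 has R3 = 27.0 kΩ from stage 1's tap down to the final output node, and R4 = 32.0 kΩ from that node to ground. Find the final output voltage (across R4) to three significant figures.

V_out ≈ 5.08 V

Stage 2 presents R3+R4 = 59.00 kΩ as a load on stage 1's tap.
Stage 1's lower leg becomes R2‖(R3+R4) = 16.50 kΩ, so V_mid = 24.7 × 16.50/43.50 = 9.368 V.
Stage 2 is itself unloaded: V_out = V_mid × R4/(R3+R4) = 9.368 × 32.0/59.00 = 5.08 V.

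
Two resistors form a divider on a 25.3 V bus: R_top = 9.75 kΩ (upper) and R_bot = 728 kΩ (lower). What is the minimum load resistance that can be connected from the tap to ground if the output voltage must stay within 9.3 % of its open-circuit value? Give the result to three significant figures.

Output resistance R_th = R_top‖R_bot = (9.75 × 728)/737.8 = 9.621 kΩ.
The fractional drop is R_th/(R_th + R_L); requiring this ≤ 0.0930 gives R_L ≥ R_th(1/0.0930 − 1) = 9.621 × 9.753 = 93.8 kΩ.

R_L(min) ≈ 93.8 kΩ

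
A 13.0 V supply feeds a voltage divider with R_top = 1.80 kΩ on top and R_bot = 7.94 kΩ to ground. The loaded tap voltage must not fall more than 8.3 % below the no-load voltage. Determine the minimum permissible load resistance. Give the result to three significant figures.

Output resistance R_th = R_top‖R_bot = (1.80 × 7.94)/9.740 = 1.467 kΩ.
The fractional drop is R_th/(R_th + R_L); requiring this ≤ 0.0830 gives R_L ≥ R_th(1/0.0830 − 1) = 1.467 × 11.05 = 16.2 kΩ.

R_L(min) ≈ 16.2 kΩ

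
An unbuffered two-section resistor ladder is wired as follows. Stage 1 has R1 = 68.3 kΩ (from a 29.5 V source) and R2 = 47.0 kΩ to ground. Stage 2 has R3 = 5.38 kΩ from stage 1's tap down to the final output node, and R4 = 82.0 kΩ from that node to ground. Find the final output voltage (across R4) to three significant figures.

V_out ≈ 8.56 V

Stage 2 presents R3+R4 = 87.38 kΩ as a load on stage 1's tap.
Stage 1's lower leg becomes R2‖(R3+R4) = 30.56 kΩ, so V_mid = 29.5 × 30.56/98.86 = 9.119 V.
Stage 2 is itself unloaded: V_out = V_mid × R4/(R3+R4) = 9.119 × 82.0/87.38 = 8.56 V.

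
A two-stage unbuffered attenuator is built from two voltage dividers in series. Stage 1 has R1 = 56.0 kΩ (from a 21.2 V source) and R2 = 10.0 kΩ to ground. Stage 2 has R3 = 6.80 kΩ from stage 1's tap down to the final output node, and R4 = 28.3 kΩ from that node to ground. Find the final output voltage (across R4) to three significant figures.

V_out ≈ 2.09 V

Stage 2 presents R3+R4 = 35.10 kΩ as a load on stage 1's tap.
Stage 1's lower leg becomes R2‖(R3+R4) = 7.783 kΩ, so V_mid = 21.2 × 7.783/63.78 = 2.587 V.
Stage 2 is itself unloaded: V_out = V_mid × R4/(R3+R4) = 2.587 × 28.3/35.10 = 2.09 V.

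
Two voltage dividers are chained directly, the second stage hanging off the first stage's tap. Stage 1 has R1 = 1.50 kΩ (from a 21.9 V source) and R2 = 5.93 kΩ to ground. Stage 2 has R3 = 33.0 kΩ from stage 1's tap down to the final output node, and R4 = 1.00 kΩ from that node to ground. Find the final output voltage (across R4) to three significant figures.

Stage 2 presents R3+R4 = 34.00 kΩ as a load on stage 1's tap.
Stage 1's lower leg becomes R2‖(R3+R4) = 5.049 kΩ, so V_mid = 21.9 × 5.049/6.549 = 16.88 V.
Stage 2 is itself unloaded: V_out = V_mid × R4/(R3+R4) = 16.88 × 1.00/34.00 = 0.497 V.

V_out ≈ 0.497 V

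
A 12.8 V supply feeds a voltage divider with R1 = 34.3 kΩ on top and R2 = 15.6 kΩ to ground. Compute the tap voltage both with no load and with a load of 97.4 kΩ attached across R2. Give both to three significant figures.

Unloaded: 4.00 V; loaded: 3.60 V

Open-circuit: V = 12.8 × 15.6/(34.3 + 15.6) = 4.00 V.
With the load, R2 becomes R2‖R_L = 13.45 kΩ, so V = 12.8 × 13.45/47.75 = 3.60 V.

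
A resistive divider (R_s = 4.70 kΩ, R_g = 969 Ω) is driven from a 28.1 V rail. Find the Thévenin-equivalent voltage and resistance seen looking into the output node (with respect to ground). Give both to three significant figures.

V_th = 4.80 V, R_th = 803 Ω

V_th is the open-circuit tap voltage: 28.1 × 969/(4700 + 969) = 4.80 V.
With the supply zeroed, R_s and R_g appear in parallel from the tap: R_th = R_s‖R_g = (4700 × 969)/5669 = 803 Ω.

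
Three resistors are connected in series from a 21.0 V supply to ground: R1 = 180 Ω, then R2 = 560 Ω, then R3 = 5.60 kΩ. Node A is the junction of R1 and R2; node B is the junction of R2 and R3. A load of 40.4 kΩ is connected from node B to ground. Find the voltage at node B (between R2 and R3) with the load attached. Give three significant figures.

V ≈ 18.3 V

At node B, R3 is in parallel with the load: R3‖R_L = 4918 Ω.
Below node A the resistance is R2 + (R3‖R_L) = 5478 Ω, so V_A = 21.0 × 5478/5658 = 20.33 V.
Then V_B = V_A × (R3‖R_L)/(R2 + R3‖R_L) = 20.33 × 4918/5478 = 18.3 V.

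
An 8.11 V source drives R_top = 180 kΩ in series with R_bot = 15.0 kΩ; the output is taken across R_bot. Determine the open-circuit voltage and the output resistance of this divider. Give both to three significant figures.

V_th = 0.624 V, R_th = 13.8 kΩ

V_th is the open-circuit tap voltage: 8.11 × 15.0/(180 + 15.0) = 0.624 V.
With the supply zeroed, R_top and R_bot appear in parallel from the tap: R_th = R_top‖R_bot = (180 × 15.0)/195.0 = 13.8 kΩ.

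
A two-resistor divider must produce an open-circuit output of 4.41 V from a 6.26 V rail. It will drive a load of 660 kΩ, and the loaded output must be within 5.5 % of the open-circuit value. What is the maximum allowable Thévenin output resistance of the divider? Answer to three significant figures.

R_th ≤ 38.4 kΩ

Loading drop = R_th/(R_th + R_L) ≤ 0.0550, so R_th ≤ R_L · ε/(1−ε) = 660 kΩ × 0.0550/0.9450 = 38.4 kΩ.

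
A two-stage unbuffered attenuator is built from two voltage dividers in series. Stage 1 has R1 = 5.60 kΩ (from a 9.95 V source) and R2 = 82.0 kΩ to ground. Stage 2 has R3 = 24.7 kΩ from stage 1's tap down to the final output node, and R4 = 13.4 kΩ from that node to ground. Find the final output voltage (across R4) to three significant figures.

V_out ≈ 2.88 V

Stage 2 presents R3+R4 = 38.10 kΩ as a load on stage 1's tap.
Stage 1's lower leg becomes R2‖(R3+R4) = 26.01 kΩ, so V_mid = 9.95 × 26.01/31.61 = 8.187 V.
Stage 2 is itself unloaded: V_out = V_mid × R4/(R3+R4) = 8.187 × 13.4/38.10 = 2.88 V.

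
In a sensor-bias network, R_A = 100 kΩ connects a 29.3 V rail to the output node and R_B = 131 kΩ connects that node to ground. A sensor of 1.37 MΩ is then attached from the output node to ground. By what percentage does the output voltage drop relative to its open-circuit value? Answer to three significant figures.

3.97 %

The divider's output (Thévenin) resistance is R_A‖R_B = 56.71 kΩ.
Fractional drop under load = R_th/(R_th + R_L) = 56.71 / (56.71 + 1370) = 0.03975.
So the output falls by 3.97 %.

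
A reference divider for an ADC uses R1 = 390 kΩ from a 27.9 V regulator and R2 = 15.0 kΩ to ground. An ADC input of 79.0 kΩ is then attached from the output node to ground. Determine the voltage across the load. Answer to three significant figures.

V_out ≈ 0.874 V

The load sits in parallel with R2: R2‖R_L = (15.0 × 79.0) / (15.0 + 79.0) = 12.61 kΩ.
V_out = 27.9 × 12.61 / (390 + 12.61) = 27.9 × 12.61/402.6 = 0.874 V.
(Unloaded it would have been 1.03 V.)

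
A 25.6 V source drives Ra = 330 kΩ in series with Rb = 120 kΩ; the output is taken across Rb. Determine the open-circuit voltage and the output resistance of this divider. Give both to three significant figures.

V_th = 6.83 V, R_th = 88.0 kΩ

V_th is the open-circuit tap voltage: 25.6 × 120/(330 + 120) = 6.83 V.
With the supply zeroed, Ra and Rb appear in parallel from the tap: R_th = Ra‖Rb = (330 × 120)/450.0 = 88.0 kΩ.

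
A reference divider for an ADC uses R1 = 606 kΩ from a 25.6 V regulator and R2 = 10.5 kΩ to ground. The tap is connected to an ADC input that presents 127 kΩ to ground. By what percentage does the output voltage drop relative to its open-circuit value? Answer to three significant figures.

The divider's output (Thévenin) resistance is R1‖R2 = 10.32 kΩ.
Fractional drop under load = R_th/(R_th + R_L) = 10.32 / (10.32 + 127) = 0.07516.
So the output falls by 7.52 %.

7.52 %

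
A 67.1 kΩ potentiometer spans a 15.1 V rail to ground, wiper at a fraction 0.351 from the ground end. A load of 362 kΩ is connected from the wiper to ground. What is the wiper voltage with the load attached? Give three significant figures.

The wiper splits the pot into (1−α)R = 43.55 kΩ above and αR = 23.55 kΩ below.
Lower section ‖ load = 22.11 kΩ.
V_wiper = 15.1 × 22.11/(43.55 + 22.11) = 5.09 V.

V ≈ 5.09 V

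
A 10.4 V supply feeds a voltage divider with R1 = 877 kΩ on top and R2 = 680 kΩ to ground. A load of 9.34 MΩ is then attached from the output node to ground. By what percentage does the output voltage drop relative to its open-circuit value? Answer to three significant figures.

3.94 %

The divider's output (Thévenin) resistance is R1‖R2 = 383.0 kΩ.
Fractional drop under load = R_th/(R_th + R_L) = 383.0 / (383.0 + 9340) = 0.03939.
So the output falls by 3.94 %.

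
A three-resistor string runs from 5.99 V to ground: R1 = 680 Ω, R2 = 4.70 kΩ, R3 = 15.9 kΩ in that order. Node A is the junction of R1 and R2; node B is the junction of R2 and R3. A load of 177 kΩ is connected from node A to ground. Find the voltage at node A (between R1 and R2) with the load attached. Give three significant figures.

V ≈ 5.78 V

Below node A the series string R2+R3 = 20600 Ω sits in parallel with the 177000 Ω load: 18450 Ω.
V_A = 5.99 × 18450/(680 + 18450) = 5.78 V.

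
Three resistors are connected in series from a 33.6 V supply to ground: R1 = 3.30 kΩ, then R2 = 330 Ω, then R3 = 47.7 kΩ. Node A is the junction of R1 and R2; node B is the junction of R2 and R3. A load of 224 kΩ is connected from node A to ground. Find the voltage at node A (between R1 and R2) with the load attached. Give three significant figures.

Below node A the series string R2+R3 = 48030 Ω sits in parallel with the 224000 Ω load: 39550 Ω.
V_A = 33.6 × 39550/(3300 + 39550) = 31.0 V.

V ≈ 31.0 V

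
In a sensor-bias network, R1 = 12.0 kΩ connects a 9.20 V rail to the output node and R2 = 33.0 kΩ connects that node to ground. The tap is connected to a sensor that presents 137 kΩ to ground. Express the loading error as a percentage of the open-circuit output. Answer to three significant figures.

The divider's output (Thévenin) resistance is R1‖R2 = 8.800 kΩ.
Fractional drop under load = R_th/(R_th + R_L) = 8.800 / (8.800 + 137) = 0.06036.
So the output falls by 6.04 %.

6.04 %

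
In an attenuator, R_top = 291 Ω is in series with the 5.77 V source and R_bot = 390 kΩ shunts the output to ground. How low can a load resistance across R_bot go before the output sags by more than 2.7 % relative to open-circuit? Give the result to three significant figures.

R_L(min) ≈ 10.5 kΩ

Output resistance R_th = R_top‖R_bot = (291 × 390000)/390300 = 290.8 Ω.
The fractional drop is R_th/(R_th + R_L); requiring this ≤ 0.0270 gives R_L ≥ R_th(1/0.0270 − 1) = 290.8 × 36.04 = 10.5 kΩ.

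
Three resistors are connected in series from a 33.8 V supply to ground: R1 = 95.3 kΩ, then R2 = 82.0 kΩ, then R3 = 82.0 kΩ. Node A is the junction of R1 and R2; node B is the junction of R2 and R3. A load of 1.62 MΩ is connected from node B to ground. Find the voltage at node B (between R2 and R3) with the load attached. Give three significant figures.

At node B, R3 is in parallel with the load: R3‖R_L = 78.05 kΩ.
Below node A the resistance is R2 + (R3‖R_L) = 160.0 kΩ, so V_A = 33.8 × 160.0/255.3 = 21.19 V.
Then V_B = V_A × (R3‖R_L)/(R2 + R3‖R_L) = 21.19 × 78.05/160.0 = 10.3 V.

V ≈ 10.3 V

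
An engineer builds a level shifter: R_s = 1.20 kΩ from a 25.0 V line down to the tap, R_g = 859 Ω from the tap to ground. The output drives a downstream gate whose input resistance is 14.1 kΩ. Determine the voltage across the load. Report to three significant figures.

The load sits in parallel with R_g: R_g‖R_L = (859 × 14100) / (859 + 14100) = 809.7 Ω.
V_out = 25.0 × 809.7 / (1200 + 809.7) = 25.0 × 809.7/2010 = 10.1 V.
(Unloaded it would have been 10.4 V.)

V_out ≈ 10.1 V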